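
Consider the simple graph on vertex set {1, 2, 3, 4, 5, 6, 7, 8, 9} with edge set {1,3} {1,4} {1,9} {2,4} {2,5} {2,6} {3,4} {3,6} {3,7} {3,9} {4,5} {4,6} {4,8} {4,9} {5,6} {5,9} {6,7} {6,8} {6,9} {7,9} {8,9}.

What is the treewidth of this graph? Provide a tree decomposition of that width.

Every bag has size at most 4, so the width is 4 − 1 = 3 and tw(G) ≤ 3. For the lower bound, the 4 vertices {1, 3, 4, 9} are pairwise adjacent, and any tree decomposition puts a clique entirely inside one bag — forcing width ≥ 3. The upper and lower bounds meet at 3, so that is the treewidth.

Treewidth 3.
One such decomposition:
Bags: B1 = {3, 4, 6, 9}  B2 = {4, 5, 6, 9}  B3 = {2, 4, 5, 6}  B4 = {3, 6, 7, 9}  B5 = {4, 6, 8, 9}  B6 = {1, 3, 4, 9}
Tree: B1–B2, B2–B3, B1–B4, B2–B5, B1–B6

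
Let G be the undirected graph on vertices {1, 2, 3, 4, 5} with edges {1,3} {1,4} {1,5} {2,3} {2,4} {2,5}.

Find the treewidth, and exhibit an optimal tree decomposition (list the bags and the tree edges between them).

Treewidth 2.
One optimal decomposition is:
Bags: B1 = {1, 2, 3}  B2 = {1, 2, 4}  B3 = {1, 2, 5}
Tree: B1–B2, B2–B3

Each bag holds 3 vertices, so the decomposition has width 2, which upper-bounds the treewidth. For the lower bound, G contains the cycle 2–3–1–4–2, so G is not a forest; only forests have treewidth ≤ 1, hence tw(G) ≥ 2. The upper and lower bounds meet at 2, so that is the treewidth.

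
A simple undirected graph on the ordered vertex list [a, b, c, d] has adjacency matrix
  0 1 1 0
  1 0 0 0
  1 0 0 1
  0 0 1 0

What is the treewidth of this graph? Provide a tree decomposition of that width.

Every bag has size at most 2, so the width is 2 − 1 = 1 and tw(G) ≤ 1. Since G has at least one edge (e.g. a–b), it is not an edgeless graph, so tw(G) ≥ 1. Combining the bounds, tw(G) = 1.

Treewidth 1.
One optimal decomposition is:
Bags: B1 = {a, b}  B2 = {a, c}  B3 = {c, d}
Tree: B1–B2, B2–B3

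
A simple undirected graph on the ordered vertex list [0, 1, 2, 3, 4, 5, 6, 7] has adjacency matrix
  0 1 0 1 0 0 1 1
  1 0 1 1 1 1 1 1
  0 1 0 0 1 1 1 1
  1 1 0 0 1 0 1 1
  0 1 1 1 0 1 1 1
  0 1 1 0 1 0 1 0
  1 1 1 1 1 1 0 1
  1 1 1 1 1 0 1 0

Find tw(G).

4

A width-4 tree decomposition is:
Bags: B1 = {1, 3, 4, 6, 7}  B2 = {1, 2, 4, 6, 7}  B3 = {1, 2, 4, 5, 6}  B4 = {0, 1, 3, 6, 7}
Tree: B1–B2, B2–B3, B1–B4
Each bag holds 5 vertices, so the decomposition has width 4, which upper-bounds the treewidth. For the lower bound, the 5 vertices {0, 1, 3, 6, 7} are pairwise adjacent, and any tree decomposition puts a clique entirely inside one bag — forcing width ≥ 4. Therefore the treewidth is 4.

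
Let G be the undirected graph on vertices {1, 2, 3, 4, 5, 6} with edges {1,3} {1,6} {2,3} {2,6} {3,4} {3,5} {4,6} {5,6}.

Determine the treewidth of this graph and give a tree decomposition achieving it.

Each bag holds 3 vertices, so the decomposition has width 2, which upper-bounds the treewidth. For the lower bound, G contains the cycle 1–6–2–3–1, so G is not a forest; only forests have treewidth ≤ 1, hence tw(G) ≥ 2. Therefore the treewidth is 2.

Treewidth 2.
One optimal decomposition is:
Bags: B1 = {1, 3, 6}  B2 = {2, 3, 6}  B3 = {3, 4, 6}  B4 = {3, 5, 6}
Tree: B1–B2, B2–B3, B3–B4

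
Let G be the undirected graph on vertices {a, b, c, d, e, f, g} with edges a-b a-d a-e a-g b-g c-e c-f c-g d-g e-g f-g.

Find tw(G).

A width-2 tree decomposition is:
Bags: B1 = {a, b, g}  B2 = {a, d, g}  B3 = {a, e, g}  B4 = {c, e, g}  B5 = {c, f, g}
Tree: B1–B2, B2–B3, B3–B4, B4–B5
Every bag has size at most 3, so the width is 3 − 1 = 2 and tw(G) ≤ 2. For the lower bound, the 3 vertices {a, d, g} are pairwise adjacent, and any tree decomposition puts a clique entirely inside one bag — forcing width ≥ 2. Hence tw(G) = 2 exactly.

2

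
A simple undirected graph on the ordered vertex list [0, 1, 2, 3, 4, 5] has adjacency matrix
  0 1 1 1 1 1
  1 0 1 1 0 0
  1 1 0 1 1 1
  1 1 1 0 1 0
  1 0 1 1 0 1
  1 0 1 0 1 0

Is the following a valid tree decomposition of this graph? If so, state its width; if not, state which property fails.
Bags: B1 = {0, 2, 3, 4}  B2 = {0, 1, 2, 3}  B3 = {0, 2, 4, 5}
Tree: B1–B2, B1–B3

Yes; width 3.

Vertex coverage: the bags together contain {0, 1, 2, 3, 4, 5}, the full vertex set. Edge coverage: each edge of G has both endpoints in at least one bag. Running intersection: for every vertex, the bags containing it form a connected subtree. All three properties hold, so this is a valid tree decomposition of width max|bag| − 1 = 3, and hence tw(G) ≤ 3.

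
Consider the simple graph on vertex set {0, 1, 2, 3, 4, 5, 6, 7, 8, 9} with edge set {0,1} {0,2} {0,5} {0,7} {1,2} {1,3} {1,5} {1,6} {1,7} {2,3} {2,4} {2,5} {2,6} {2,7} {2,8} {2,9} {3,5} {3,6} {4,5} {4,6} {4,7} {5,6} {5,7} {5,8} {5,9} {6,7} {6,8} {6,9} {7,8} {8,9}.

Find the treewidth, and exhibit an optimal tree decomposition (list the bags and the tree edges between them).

Every bag has size at most 5, so the width is 5 − 1 = 4 and tw(G) ≤ 4. On the other hand G contains the 5-clique {0, 1, 2, 5, 7}. A clique must lie in a single bag of any decomposition, so no decomposition can have width below 4. Therefore the treewidth is 4.

Treewidth 4.
One optimal decomposition is:
Bags: B1 = {1, 2, 5, 6, 7}  B2 = {2, 5, 6, 7, 8}  B3 = {1, 2, 3, 5, 6}  B4 = {0, 1, 2, 5, 7}  B5 = {2, 5, 6, 8, 9}  B6 = {2, 4, 5, 6, 7}
Tree: B1–B2, B1–B3, B1–B4, B2–B5, B1–B6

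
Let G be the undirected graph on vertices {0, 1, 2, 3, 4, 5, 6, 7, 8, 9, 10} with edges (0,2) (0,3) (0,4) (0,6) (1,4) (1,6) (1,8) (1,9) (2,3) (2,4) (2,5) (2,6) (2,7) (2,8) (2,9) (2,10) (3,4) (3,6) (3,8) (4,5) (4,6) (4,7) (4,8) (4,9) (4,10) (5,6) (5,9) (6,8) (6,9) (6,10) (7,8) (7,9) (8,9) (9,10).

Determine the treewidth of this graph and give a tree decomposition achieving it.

Treewidth 4.
One optimal decomposition is:
Bags: B1 = {0, 2, 3, 4, 6}  B2 = {2, 3, 4, 6, 8}  B3 = {2, 4, 6, 8, 9}  B4 = {2, 4, 7, 8, 9}  B5 = {1, 4, 6, 8, 9}  B6 = {2, 4, 5, 6, 9}  B7 = {2, 4, 6, 9, 10}
Tree: B1–B2, B2–B3, B3–B4, B3–B5, B3–B6, B6–B7

Every bag has size at most 5, so the width is 5 − 1 = 4 and tw(G) ≤ 4. On the other hand G contains the 5-clique {1, 4, 6, 8, 9}. A clique must lie in a single bag of any decomposition, so no decomposition can have width below 4. The upper and lower bounds meet at 4, so that is the treewidth.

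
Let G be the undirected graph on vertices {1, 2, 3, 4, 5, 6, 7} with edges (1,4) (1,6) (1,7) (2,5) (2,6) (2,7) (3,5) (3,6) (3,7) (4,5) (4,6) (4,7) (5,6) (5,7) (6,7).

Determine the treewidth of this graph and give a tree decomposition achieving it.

The largest bag has 4 vertices, giving width 3; this decomposition certifies tw(G) ≤ 3. For the lower bound, the 4 vertices {1, 4, 6, 7} are pairwise adjacent, and any tree decomposition puts a clique entirely inside one bag — forcing width ≥ 3. Hence tw(G) = 3 exactly.

Treewidth 3.
Bags: B1 = {2, 5, 6, 7}  B2 = {4, 5, 6, 7}  B3 = {1, 4, 6, 7}  B4 = {3, 5, 6, 7}
Tree: B1–B2, B2–B3, B1–B4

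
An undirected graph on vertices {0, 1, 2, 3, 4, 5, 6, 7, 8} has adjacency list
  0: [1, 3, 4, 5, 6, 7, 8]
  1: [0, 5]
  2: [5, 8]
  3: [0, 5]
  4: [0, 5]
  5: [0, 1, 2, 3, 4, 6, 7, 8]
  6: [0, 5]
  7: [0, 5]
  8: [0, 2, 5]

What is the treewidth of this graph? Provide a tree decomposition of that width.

The largest bag has 3 vertices, giving width 2; this decomposition certifies tw(G) ≤ 2. Conversely, {0, 1, 5} is a clique of size 3, and the vertices of any clique must share a bag in every tree decomposition; so some bag has ≥ 3 vertices and tw(G) ≥ 2. Therefore the treewidth is 2.

Treewidth 2.
One optimal decomposition is:
Bags: B1 = {0, 3, 5}  B2 = {0, 1, 5}  B3 = {0, 5, 7}  B4 = {0, 5, 8}  B5 = {0, 4, 5}  B6 = {0, 5, 6}  B7 = {2, 5, 8}
Tree: B1–B2, B2–B3, B1–B4, B4–B5, B3–B6, B4–B7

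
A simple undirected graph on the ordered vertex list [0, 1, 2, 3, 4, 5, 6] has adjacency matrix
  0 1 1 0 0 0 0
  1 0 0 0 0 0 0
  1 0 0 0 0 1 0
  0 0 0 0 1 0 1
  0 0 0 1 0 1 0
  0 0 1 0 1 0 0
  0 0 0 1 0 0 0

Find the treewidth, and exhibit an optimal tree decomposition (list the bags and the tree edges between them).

Treewidth 1.
One such decomposition:
Bags: B1 = {3, 6}  B2 = {3, 4}  B3 = {4, 5}  B4 = {2, 5}  B5 = {0, 2}  B6 = {0, 1}
Tree: B1–B2, B2–B3, B3–B4, B4–B5, B5–B6

Every bag has size at most 2, so the width is 2 − 1 = 1 and tw(G) ≤ 1. Since G has at least one edge (e.g. 6–3), it is not an edgeless graph, so tw(G) ≥ 1. Combining the bounds, tw(G) = 1.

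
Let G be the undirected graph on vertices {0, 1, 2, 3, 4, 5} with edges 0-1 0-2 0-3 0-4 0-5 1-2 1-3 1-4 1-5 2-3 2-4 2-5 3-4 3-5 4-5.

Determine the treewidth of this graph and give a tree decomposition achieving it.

With just one bag of size 6, the width is 6 − 1 = 5, so tw(G) ≤ 5. On the other hand G contains the 6-clique {0, 1, 2, 3, 4, 5}. A clique must lie in a single bag of any decomposition, so no decomposition can have width below 5. Combining the bounds, tw(G) = 5.

Treewidth 5.
Bags: B1 = {0, 1, 2, 3, 4, 5}
Tree: (single bag)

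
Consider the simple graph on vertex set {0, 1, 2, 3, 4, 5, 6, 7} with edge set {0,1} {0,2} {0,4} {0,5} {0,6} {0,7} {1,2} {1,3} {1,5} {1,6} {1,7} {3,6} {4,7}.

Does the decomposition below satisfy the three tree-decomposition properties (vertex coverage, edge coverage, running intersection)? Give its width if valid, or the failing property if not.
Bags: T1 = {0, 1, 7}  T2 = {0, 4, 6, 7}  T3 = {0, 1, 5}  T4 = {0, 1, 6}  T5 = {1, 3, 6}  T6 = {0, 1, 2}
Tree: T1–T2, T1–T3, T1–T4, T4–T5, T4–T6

No — bags containing vertex 6 are not connected in the tree.

A tree decomposition must satisfy three properties: every vertex lies in some bag; for every edge, both endpoints lie together in some bag; and for every vertex, the bags containing it form a connected subtree. Here bags containing vertex 6 are not connected in the tree, so the decomposition is invalid.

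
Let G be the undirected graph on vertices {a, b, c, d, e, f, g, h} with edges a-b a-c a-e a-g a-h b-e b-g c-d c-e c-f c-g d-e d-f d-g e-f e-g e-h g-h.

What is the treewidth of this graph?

A width-3 tree decomposition is:
Bags: B1 = {a, c, e, g}  B2 = {a, e, g, h}  B3 = {c, d, e, g}  B4 = {c, d, e, f}  B5 = {a, b, e, g}
Tree: B1–B2, B1–B3, B3–B4, B1–B5
The largest bag has 4 vertices, giving width 3; this decomposition certifies tw(G) ≤ 3. On the other hand G contains the 4-clique {c, d, e, g}. A clique must lie in a single bag of any decomposition, so no decomposition can have width below 3. The upper and lower bounds meet at 3, so that is the treewidth.

3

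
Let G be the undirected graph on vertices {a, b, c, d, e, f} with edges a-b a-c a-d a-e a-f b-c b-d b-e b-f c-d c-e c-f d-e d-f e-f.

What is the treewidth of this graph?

5

A width-5 tree decomposition is:
Bags: B1 = {a, b, c, d, e, f}
Tree: (single bag)
A single bag containing all 6 vertices is trivially a valid decomposition of width 5. On the other hand G contains the 6-clique {a, b, c, d, e, f}. A clique must lie in a single bag of any decomposition, so no decomposition can have width below 5. Hence tw(G) = 5 exactly.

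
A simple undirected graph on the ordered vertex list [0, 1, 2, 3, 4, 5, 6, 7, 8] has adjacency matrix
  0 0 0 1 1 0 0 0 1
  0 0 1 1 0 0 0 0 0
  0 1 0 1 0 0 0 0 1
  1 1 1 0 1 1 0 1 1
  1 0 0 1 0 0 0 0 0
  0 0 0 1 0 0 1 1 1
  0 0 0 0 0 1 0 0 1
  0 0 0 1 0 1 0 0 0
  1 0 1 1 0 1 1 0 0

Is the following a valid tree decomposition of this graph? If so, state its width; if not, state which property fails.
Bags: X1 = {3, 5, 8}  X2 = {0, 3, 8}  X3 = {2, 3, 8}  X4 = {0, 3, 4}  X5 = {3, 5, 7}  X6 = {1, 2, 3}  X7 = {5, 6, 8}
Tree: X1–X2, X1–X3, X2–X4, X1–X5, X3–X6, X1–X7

Yes; width 2.

Checking the three conditions: (i) the bags cover all of {0, 1, 2, 3, 4, 5, 6, 7, 8}; (ii) for each edge, some bag contains both endpoints; (iii) the bags containing any fixed vertex form a subtree. All hold, so the decomposition is valid with width 3 − 1 = 2.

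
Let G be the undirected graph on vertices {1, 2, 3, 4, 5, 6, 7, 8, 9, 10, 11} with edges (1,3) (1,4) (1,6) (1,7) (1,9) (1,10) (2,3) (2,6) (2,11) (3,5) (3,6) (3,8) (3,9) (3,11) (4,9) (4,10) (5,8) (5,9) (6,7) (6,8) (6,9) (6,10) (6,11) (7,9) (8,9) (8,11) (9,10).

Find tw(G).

3

A width-3 tree decomposition is:
Bags: B1 = {3, 6, 8, 9}  B2 = {1, 3, 6, 9}  B3 = {3, 5, 8, 9}  B4 = {1, 6, 7, 9}  B5 = {3, 6, 8, 11}  B6 = {1, 6, 9, 10}  B7 = {2, 3, 6, 11}  B8 = {1, 4, 9, 10}
Tree: B1–B2, B1–B3, B2–B4, B1–B5, B4–B6, B5–B7, B6–B8
Every bag has size at most 4, so the width is 4 − 1 = 3 and tw(G) ≤ 3. On the other hand G contains the 4-clique {1, 4, 9, 10}. A clique must lie in a single bag of any decomposition, so no decomposition can have width below 3. The upper and lower bounds meet at 3, so that is the treewidth.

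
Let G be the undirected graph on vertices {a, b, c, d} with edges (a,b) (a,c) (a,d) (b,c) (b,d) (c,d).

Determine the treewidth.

A width-3 tree decomposition is:
Bags: B1 = {a, b, c, d}
Tree: (single bag)
A single bag containing all 4 vertices is trivially a valid decomposition of width 3. Conversely, {a, b, c, d} is a clique of size 4, and the vertices of any clique must share a bag in every tree decomposition; so some bag has ≥ 4 vertices and tw(G) ≥ 3. Combining the bounds, tw(G) = 3.

3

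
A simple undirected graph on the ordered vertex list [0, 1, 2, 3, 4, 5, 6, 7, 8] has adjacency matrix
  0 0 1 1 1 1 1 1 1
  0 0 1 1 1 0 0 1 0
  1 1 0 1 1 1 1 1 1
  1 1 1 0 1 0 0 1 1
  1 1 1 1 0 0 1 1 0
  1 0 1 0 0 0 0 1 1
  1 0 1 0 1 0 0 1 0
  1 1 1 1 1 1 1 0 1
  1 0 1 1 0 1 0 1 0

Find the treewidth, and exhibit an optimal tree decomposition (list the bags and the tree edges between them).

Treewidth 4.
One optimal decomposition is:
Bags: B1 = {0, 2, 3, 7, 8}  B2 = {0, 2, 3, 4, 7}  B3 = {0, 2, 4, 6, 7}  B4 = {0, 2, 5, 7, 8}  B5 = {1, 2, 3, 4, 7}
Tree: B1–B2, B2–B3, B1–B4, B2–B5

The largest bag has 5 vertices, giving width 4; this decomposition certifies tw(G) ≤ 4. On the other hand G contains the 5-clique {0, 2, 3, 7, 8}. A clique must lie in a single bag of any decomposition, so no decomposition can have width below 4. The upper and lower bounds meet at 4, so that is the treewidth.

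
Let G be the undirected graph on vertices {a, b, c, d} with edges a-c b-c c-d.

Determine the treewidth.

1

A width-1 tree decomposition is:
Bags: B1 = {c, d}  B2 = {b, c}  B3 = {a, c}
Tree: B1–B2, B2–B3
Each bag holds 2 vertices, so the decomposition has width 1, which upper-bounds the treewidth. G has an edge, so its treewidth is at least 1. Therefore the treewidth is 1.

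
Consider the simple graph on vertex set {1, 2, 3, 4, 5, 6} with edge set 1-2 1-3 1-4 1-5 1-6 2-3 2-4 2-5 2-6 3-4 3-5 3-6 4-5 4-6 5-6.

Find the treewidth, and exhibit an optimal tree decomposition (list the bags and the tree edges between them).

Treewidth 5.
One such decomposition:
Bags: B1 = {1, 2, 3, 4, 5, 6}
Tree: (single bag)

With just one bag of size 6, the width is 6 − 1 = 5, so tw(G) ≤ 5. Conversely, {1, 2, 3, 4, 5, 6} is a clique of size 6, and the vertices of any clique must share a bag in every tree decomposition; so some bag has ≥ 6 vertices and tw(G) ≥ 5. Hence tw(G) = 5 exactly.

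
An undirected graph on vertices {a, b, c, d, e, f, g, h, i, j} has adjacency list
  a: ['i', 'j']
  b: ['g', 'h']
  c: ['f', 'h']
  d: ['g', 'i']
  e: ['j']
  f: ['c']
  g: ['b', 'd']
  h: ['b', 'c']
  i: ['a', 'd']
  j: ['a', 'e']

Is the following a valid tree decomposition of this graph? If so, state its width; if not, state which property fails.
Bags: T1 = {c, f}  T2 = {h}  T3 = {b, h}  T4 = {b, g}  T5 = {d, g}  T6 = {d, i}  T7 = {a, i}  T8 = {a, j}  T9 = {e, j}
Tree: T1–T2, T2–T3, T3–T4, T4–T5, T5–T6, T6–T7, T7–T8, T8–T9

A tree decomposition must satisfy three properties: every vertex lies in some bag; for every edge, both endpoints lie together in some bag; and for every vertex, the bags containing it form a connected subtree. Here edge (c,h) lies in no bag, so the decomposition is invalid.

No — edge (c,h) lies in no bag.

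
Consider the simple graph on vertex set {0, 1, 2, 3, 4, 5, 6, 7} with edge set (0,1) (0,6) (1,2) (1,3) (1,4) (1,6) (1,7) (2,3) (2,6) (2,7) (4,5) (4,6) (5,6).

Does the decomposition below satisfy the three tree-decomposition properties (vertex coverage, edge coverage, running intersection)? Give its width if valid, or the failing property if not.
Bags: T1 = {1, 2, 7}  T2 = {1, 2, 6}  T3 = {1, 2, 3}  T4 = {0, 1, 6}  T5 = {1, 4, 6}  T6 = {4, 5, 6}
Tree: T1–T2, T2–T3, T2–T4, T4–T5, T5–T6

Vertex coverage: the bags together contain {0, 1, 2, 3, 4, 5, 6, 7}, the full vertex set. Edge coverage: each edge of G has both endpoints in at least one bag. Running intersection: for every vertex, the bags containing it form a connected subtree. All three properties hold, so this is a valid tree decomposition of width max|bag| − 1 = 2, and hence tw(G) ≤ 2.

Yes; width 2.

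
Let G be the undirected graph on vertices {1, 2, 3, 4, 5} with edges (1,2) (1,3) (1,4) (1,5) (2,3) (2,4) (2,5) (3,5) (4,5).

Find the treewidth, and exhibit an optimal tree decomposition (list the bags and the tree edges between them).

Treewidth 3.
One optimal decomposition is:
Bags: B1 = {1, 2, 3, 5}  B2 = {1, 2, 4, 5}
Tree: B1–B2

Each bag holds 4 vertices, so the decomposition has width 3, which upper-bounds the treewidth. Conversely, {1, 2, 3, 5} is a clique of size 4, and the vertices of any clique must share a bag in every tree decomposition; so some bag has ≥ 4 vertices and tw(G) ≥ 3. The upper and lower bounds meet at 3, so that is the treewidth.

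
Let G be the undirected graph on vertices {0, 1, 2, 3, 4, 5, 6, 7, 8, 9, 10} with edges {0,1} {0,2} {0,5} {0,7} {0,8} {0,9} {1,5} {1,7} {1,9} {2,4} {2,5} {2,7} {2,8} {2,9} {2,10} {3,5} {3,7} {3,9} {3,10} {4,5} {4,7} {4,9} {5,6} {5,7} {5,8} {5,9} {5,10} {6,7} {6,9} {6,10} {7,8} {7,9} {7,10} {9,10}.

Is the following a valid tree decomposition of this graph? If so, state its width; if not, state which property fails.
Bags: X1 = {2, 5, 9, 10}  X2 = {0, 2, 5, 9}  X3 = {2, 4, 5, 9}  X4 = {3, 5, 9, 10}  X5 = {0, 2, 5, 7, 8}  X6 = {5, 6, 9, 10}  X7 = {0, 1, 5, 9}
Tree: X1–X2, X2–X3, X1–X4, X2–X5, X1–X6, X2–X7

No — edge (7,10) lies in no bag.

A tree decomposition must satisfy three properties: every vertex lies in some bag; for every edge, both endpoints lie together in some bag; and for every vertex, the bags containing it form a connected subtree. Here edge (7,10) lies in no bag, so the decomposition is invalid.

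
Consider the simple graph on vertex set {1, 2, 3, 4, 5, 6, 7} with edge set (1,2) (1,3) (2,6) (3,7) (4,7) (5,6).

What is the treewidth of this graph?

A width-1 tree decomposition is:
Bags: B1 = {5, 6}  B2 = {2, 6}  B3 = {1, 2}  B4 = {1, 3}  B5 = {3, 7}  B6 = {4, 7}
Tree: B1–B2, B2–B3, B3–B4, B4–B5, B5–B6
Each bag holds 2 vertices, so the decomposition has width 1, which upper-bounds the treewidth. Any graph with an edge has treewidth ≥ 1, and G has the edge 5–6. Combining the bounds, tw(G) = 1.

1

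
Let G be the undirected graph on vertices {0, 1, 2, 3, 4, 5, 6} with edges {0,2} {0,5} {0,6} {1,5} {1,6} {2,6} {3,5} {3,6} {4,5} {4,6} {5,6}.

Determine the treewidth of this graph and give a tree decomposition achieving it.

Treewidth 2.
Bags: B1 = {1, 5, 6}  B2 = {4, 5, 6}  B3 = {0, 5, 6}  B4 = {0, 2, 6}  B5 = {3, 5, 6}
Tree: B1–B2, B1–B3, B3–B4, B2–B5

Every bag has size at most 3, so the width is 3 − 1 = 2 and tw(G) ≤ 2. For the lower bound, the 3 vertices {0, 2, 6} are pairwise adjacent, and any tree decomposition puts a clique entirely inside one bag — forcing width ≥ 2. Hence tw(G) = 2 exactly.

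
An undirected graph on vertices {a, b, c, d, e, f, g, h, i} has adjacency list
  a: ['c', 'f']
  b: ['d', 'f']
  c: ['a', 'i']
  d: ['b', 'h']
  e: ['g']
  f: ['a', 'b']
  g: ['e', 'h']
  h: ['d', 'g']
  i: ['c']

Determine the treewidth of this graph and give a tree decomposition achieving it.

Treewidth 1.
One such decomposition:
Bags: B1 = {c, i}  B2 = {a, c}  B3 = {a, f}  B4 = {b, f}  B5 = {b, d}  B6 = {d, h}  B7 = {g, h}  B8 = {e, g}
Tree: B1–B2, B2–B3, B3–B4, B4–B5, B5–B6, B6–B7, B7–B8

The largest bag has 2 vertices, giving width 1; this decomposition certifies tw(G) ≤ 1. G has an edge, so its treewidth is at least 1. Therefore the treewidth is 1.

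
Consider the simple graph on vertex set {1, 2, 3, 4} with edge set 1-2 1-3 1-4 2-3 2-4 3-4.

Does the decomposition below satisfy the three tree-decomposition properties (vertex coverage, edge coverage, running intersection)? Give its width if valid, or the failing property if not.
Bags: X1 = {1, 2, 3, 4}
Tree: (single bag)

Vertex coverage: the bags together contain {1, 2, 3, 4}, the full vertex set. Edge coverage: each edge of G has both endpoints in at least one bag. Running intersection: for every vertex, the bags containing it form a connected subtree. All three properties hold, so this is a valid tree decomposition of width max|bag| − 1 = 3, and hence tw(G) ≤ 3.

Yes; width 3.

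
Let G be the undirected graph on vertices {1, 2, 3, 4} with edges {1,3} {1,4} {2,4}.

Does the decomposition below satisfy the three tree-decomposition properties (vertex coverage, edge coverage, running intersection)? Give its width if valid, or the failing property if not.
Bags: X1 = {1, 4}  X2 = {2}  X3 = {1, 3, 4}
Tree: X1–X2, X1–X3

A tree decomposition must satisfy three properties: every vertex lies in some bag; for every edge, both endpoints lie together in some bag; and for every vertex, the bags containing it form a connected subtree. Here edge (4,2) lies in no bag, so the decomposition is invalid.

No — edge (4,2) lies in no bag.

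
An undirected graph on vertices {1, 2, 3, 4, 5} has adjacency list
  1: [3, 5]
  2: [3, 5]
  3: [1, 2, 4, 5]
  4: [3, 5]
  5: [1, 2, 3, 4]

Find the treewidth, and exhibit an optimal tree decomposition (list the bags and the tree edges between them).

The largest bag has 3 vertices, giving width 2; this decomposition certifies tw(G) ≤ 2. Conversely, {1, 3, 5} is a clique of size 3, and the vertices of any clique must share a bag in every tree decomposition; so some bag has ≥ 3 vertices and tw(G) ≥ 2. Combining the bounds, tw(G) = 2.

Treewidth 2.
One such decomposition:
Bags: B1 = {3, 4, 5}  B2 = {1, 3, 5}  B3 = {2, 3, 5}
Tree: B1–B2, B1–B3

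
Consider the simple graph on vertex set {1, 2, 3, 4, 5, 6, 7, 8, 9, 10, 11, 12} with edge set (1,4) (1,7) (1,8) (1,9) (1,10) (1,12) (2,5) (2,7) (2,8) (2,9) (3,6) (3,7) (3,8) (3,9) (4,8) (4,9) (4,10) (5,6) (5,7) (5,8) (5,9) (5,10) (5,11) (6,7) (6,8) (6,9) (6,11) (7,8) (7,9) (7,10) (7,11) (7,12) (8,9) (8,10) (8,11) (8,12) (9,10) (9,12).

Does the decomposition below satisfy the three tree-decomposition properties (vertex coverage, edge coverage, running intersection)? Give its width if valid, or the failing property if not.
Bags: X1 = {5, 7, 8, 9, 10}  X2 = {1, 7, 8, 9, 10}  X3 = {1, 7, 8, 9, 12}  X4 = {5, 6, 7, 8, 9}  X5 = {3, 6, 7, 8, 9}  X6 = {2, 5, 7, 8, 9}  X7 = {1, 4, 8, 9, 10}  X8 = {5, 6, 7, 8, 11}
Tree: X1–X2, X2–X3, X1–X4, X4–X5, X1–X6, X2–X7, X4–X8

Checking the three conditions: (i) the bags cover all of {1, 2, 3, 4, 5, 6, 7, 8, 9, 10, 11, 12}; (ii) for each edge, some bag contains both endpoints; (iii) the bags containing any fixed vertex form a subtree. All hold, so the decomposition is valid with width 5 − 1 = 4.

Yes; width 4.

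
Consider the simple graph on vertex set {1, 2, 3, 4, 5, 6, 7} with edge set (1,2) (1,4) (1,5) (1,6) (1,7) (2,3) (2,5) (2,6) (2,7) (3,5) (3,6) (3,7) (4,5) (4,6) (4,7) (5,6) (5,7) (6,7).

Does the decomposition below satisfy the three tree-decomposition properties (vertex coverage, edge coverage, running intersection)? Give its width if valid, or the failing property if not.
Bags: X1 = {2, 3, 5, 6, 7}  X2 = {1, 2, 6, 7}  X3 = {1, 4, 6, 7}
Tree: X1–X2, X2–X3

No — edge (5,1) lies in no bag.

A tree decomposition must satisfy three properties: every vertex lies in some bag; for every edge, both endpoints lie together in some bag; and for every vertex, the bags containing it form a connected subtree. Here edge (5,1) lies in no bag, so the decomposition is invalid.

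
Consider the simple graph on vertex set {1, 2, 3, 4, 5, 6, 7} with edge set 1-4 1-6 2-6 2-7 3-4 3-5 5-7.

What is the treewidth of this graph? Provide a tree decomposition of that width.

Treewidth 2.
One such decomposition:
Bags: B1 = {3, 5, 7}  B2 = {2, 3, 7}  B3 = {2, 3, 6}  B4 = {1, 3, 6}  B5 = {1, 3, 4}
Tree: B1–B2, B2–B3, B3–B4, B4–B5

Every bag has size at most 3, so the width is 3 − 1 = 2 and tw(G) ≤ 2. For the lower bound, G contains the cycle 3–5–7–2–6–1–4–3, so G is not a forest; only forests have treewidth ≤ 1, hence tw(G) ≥ 2. Therefore the treewidth is 2.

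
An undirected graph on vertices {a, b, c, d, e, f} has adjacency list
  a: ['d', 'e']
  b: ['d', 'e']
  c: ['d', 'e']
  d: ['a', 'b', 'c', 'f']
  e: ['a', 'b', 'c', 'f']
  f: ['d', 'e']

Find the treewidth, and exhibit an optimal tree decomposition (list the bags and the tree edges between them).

Each bag holds 3 vertices, so the decomposition has width 2, which upper-bounds the treewidth. Since e–c–d–b–e is a cycle in G, G is not acyclic. Forests are exactly the graphs of treewidth ≤ 1, so tw(G) ≥ 2. Therefore the treewidth is 2.

Treewidth 2.
One optimal decomposition is:
Bags: B1 = {c, d, e}  B2 = {b, d, e}  B3 = {d, e, f}  B4 = {a, d, e}
Tree: B1–B2, B2–B3, B3–B4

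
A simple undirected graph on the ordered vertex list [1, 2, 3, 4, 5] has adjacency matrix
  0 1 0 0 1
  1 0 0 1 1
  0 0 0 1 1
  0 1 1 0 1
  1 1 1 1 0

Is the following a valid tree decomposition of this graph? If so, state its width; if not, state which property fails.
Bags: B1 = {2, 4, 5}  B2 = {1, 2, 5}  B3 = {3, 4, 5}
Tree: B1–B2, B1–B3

Yes; width 2.

Every vertex of G appears in some bag (union = {1, 2, 3, 4, 5}); every edge is covered by a bag; and for each vertex v the set of bags containing v is connected in the bag tree. The decomposition is therefore valid. The largest bag has 3 vertices, so the width is 2.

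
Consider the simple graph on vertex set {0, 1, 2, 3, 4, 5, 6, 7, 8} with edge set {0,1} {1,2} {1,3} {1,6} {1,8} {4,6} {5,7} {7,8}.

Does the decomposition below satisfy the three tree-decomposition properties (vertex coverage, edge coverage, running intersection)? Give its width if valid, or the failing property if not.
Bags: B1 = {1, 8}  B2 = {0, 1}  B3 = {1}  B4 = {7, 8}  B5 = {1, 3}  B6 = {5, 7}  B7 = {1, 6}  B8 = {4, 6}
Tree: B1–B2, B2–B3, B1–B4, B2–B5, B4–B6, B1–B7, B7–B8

A tree decomposition must satisfy three properties: every vertex lies in some bag; for every edge, both endpoints lie together in some bag; and for every vertex, the bags containing it form a connected subtree. Here vertex 2 appears in no bag, so the decomposition is invalid.

No — vertex 2 appears in no bag.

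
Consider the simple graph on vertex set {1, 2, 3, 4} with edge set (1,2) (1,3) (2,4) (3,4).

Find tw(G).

A width-2 tree decomposition is:
Bags: B1 = {1, 2, 4}  B2 = {1, 3, 4}
Tree: B1–B2
The largest bag has 3 vertices, giving width 2; this decomposition certifies tw(G) ≤ 2. For the lower bound, G contains the cycle 1–2–4–3–1, so G is not a forest; only forests have treewidth ≤ 1, hence tw(G) ≥ 2. Combining the bounds, tw(G) = 2.

2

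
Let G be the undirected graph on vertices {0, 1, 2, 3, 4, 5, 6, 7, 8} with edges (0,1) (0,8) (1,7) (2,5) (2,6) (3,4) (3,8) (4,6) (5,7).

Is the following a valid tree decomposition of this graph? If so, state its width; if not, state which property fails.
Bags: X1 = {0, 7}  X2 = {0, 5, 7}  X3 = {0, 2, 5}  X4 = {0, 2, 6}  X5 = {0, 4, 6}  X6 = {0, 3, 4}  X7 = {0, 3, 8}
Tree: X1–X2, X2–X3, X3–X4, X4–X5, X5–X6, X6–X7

No — vertex 1 appears in no bag.

A tree decomposition must satisfy three properties: every vertex lies in some bag; for every edge, both endpoints lie together in some bag; and for every vertex, the bags containing it form a connected subtree. Here vertex 1 appears in no bag, so the decomposition is invalid.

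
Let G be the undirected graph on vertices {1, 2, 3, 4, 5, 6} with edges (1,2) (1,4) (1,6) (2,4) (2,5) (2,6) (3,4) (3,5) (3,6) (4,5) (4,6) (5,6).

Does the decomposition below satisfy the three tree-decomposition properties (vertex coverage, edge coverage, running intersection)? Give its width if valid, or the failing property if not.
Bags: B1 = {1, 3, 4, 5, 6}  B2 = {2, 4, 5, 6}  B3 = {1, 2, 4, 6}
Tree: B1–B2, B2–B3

No — bags containing vertex 1 are not connected in the tree.

A tree decomposition must satisfy three properties: every vertex lies in some bag; for every edge, both endpoints lie together in some bag; and for every vertex, the bags containing it form a connected subtree. Here bags containing vertex 1 are not connected in the tree, so the decomposition is invalid.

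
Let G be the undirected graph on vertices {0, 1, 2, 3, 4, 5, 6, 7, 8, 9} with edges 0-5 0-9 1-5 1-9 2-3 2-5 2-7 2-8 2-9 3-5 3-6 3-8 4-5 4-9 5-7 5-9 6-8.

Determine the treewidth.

2

A width-2 tree decomposition is:
Bags: B1 = {2, 3, 8}  B2 = {2, 3, 5}  B3 = {2, 5, 9}  B4 = {1, 5, 9}  B5 = {0, 5, 9}  B6 = {4, 5, 9}  B7 = {2, 5, 7}  B8 = {3, 6, 8}
Tree: B1–B2, B2–B3, B3–B4, B3–B5, B3–B6, B2–B7, B1–B8
Every bag has size at most 3, so the width is 3 − 1 = 2 and tw(G) ≤ 2. Conversely, {2, 3, 8} is a clique of size 3, and the vertices of any clique must share a bag in every tree decomposition; so some bag has ≥ 3 vertices and tw(G) ≥ 2. The upper and lower bounds meet at 2, so that is the treewidth.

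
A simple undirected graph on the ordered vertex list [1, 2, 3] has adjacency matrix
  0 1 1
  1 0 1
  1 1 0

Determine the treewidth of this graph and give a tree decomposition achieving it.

Treewidth 2.
One such decomposition:
Bags: B1 = {1, 2, 3}
Tree: (single bag)

With just one bag of size 3, the width is 3 − 1 = 2, so tw(G) ≤ 2. Conversely, {1, 2, 3} is a clique of size 3, and the vertices of any clique must share a bag in every tree decomposition; so some bag has ≥ 3 vertices and tw(G) ≥ 2. The upper and lower bounds meet at 2, so that is the treewidth.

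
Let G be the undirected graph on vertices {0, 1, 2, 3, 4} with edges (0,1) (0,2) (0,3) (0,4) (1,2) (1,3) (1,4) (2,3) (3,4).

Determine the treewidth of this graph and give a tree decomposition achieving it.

Each bag holds 4 vertices, so the decomposition has width 3, which upper-bounds the treewidth. On the other hand G contains the 4-clique {0, 1, 2, 3}. A clique must lie in a single bag of any decomposition, so no decomposition can have width below 3. Hence tw(G) = 3 exactly.

Treewidth 3.
One such decomposition:
Bags: B1 = {0, 1, 3, 4}  B2 = {0, 1, 2, 3}
Tree: B1–B2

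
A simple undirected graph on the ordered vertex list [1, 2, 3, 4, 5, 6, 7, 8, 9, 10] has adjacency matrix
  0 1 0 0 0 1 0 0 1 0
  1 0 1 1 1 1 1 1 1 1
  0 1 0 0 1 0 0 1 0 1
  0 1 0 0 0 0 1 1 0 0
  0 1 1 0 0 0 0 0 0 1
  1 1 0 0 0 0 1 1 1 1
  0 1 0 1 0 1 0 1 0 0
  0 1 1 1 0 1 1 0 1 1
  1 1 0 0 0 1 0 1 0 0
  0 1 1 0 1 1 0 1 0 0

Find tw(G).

A width-3 tree decomposition is:
Bags: B1 = {2, 6, 8, 10}  B2 = {2, 6, 7, 8}  B3 = {2, 3, 8, 10}  B4 = {2, 4, 7, 8}  B5 = {2, 3, 5, 10}  B6 = {2, 6, 8, 9}  B7 = {1, 2, 6, 9}
Tree: B1–B2, B1–B3, B2–B4, B3–B5, B2–B6, B6–B7
The largest bag has 4 vertices, giving width 3; this decomposition certifies tw(G) ≤ 3. On the other hand G contains the 4-clique {2, 3, 8, 10}. A clique must lie in a single bag of any decomposition, so no decomposition can have width below 3. Hence tw(G) = 3 exactly.

3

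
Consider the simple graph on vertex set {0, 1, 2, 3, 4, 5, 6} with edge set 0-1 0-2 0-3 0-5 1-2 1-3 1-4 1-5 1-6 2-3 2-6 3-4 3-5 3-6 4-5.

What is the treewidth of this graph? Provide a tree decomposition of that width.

Treewidth 3.
Bags: B1 = {0, 1, 2, 3}  B2 = {0, 1, 3, 5}  B3 = {1, 2, 3, 6}  B4 = {1, 3, 4, 5}
Tree: B1–B2, B1–B3, B2–B4

The largest bag has 4 vertices, giving width 3; this decomposition certifies tw(G) ≤ 3. On the other hand G contains the 4-clique {0, 1, 2, 3}. A clique must lie in a single bag of any decomposition, so no decomposition can have width below 3. Combining the bounds, tw(G) = 3.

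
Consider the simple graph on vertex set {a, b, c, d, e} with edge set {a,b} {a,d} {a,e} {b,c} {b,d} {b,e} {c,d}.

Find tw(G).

2

A width-2 tree decomposition is:
Bags: B1 = {b, c, d}  B2 = {a, b, d}  B3 = {a, b, e}
Tree: B1–B2, B2–B3
The largest bag has 3 vertices, giving width 2; this decomposition certifies tw(G) ≤ 2. Conversely, {b, c, d} is a clique of size 3, and the vertices of any clique must share a bag in every tree decomposition; so some bag has ≥ 3 vertices and tw(G) ≥ 2. The upper and lower bounds meet at 2, so that is the treewidth.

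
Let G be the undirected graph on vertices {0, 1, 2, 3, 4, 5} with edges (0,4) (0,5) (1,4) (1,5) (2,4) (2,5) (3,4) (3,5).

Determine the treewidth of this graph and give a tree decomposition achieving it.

The largest bag has 3 vertices, giving width 2; this decomposition certifies tw(G) ≤ 2. Since 0–4–3–5–0 is a cycle in G, G is not acyclic. Forests are exactly the graphs of treewidth ≤ 1, so tw(G) ≥ 2. Therefore the treewidth is 2.

Treewidth 2.
One optimal decomposition is:
Bags: B1 = {0, 4, 5}  B2 = {3, 4, 5}  B3 = {2, 4, 5}  B4 = {1, 4, 5}
Tree: B1–B2, B2–B3, B3–B4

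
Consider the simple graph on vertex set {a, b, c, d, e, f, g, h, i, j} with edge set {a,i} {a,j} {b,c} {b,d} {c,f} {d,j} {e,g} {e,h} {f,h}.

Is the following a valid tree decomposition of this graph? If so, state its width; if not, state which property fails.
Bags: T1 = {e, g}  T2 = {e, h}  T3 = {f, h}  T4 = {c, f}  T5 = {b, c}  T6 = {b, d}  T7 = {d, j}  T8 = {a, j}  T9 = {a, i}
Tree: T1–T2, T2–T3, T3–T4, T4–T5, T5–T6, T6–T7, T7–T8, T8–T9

Vertex coverage: the bags together contain {a, b, c, d, e, f, g, h, i, j}, the full vertex set. Edge coverage: each edge of G has both endpoints in at least one bag. Running intersection: for every vertex, the bags containing it form a connected subtree. All three properties hold, so this is a valid tree decomposition of width max|bag| − 1 = 1, and hence tw(G) ≤ 1.

Yes; width 1.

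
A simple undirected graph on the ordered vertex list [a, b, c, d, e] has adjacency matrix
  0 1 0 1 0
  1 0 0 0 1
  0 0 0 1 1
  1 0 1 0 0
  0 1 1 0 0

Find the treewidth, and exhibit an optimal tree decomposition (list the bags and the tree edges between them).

Treewidth 2.
One optimal decomposition is:
Bags: B1 = {c, d, e}  B2 = {a, d, e}  B3 = {a, b, e}
Tree: B1–B2, B2–B3

Every bag has size at most 3, so the width is 3 − 1 = 2 and tw(G) ≤ 2. Since e–c–d–a–b–e is a cycle in G, G is not acyclic. Forests are exactly the graphs of treewidth ≤ 1, so tw(G) ≥ 2. The upper and lower bounds meet at 2, so that is the treewidth.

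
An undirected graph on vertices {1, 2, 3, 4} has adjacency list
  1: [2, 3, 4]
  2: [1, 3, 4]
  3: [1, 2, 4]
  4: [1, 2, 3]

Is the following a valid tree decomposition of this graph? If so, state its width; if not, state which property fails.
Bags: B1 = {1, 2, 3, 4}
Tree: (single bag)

Checking the three conditions: (i) the bags cover all of {1, 2, 3, 4}; (ii) for each edge, some bag contains both endpoints; (iii) the bags containing any fixed vertex form a subtree. All hold, so the decomposition is valid with width 4 − 1 = 3.

Yes; width 3.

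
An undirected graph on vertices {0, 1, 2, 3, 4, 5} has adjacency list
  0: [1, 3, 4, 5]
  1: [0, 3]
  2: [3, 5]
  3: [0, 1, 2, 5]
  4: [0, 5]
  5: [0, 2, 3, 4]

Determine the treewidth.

A width-2 tree decomposition is:
Bags: B1 = {2, 3, 5}  B2 = {0, 3, 5}  B3 = {0, 4, 5}  B4 = {0, 1, 3}
Tree: B1–B2, B2–B3, B2–B4
The largest bag has 3 vertices, giving width 2; this decomposition certifies tw(G) ≤ 2. For the lower bound, the 3 vertices {0, 1, 3} are pairwise adjacent, and any tree decomposition puts a clique entirely inside one bag — forcing width ≥ 2. Combining the bounds, tw(G) = 2.

2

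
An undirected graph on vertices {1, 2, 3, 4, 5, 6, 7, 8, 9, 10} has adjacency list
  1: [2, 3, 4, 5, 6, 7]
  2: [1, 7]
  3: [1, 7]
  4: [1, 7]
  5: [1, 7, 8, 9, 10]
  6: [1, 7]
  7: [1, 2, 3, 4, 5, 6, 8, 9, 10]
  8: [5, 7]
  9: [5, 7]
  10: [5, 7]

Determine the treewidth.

A width-2 tree decomposition is:
Bags: B1 = {1, 5, 7}  B2 = {1, 2, 7}  B3 = {1, 3, 7}  B4 = {5, 7, 10}  B5 = {5, 7, 8}  B6 = {1, 4, 7}  B7 = {5, 7, 9}  B8 = {1, 6, 7}
Tree: B1–B2, B2–B3, B1–B4, B1–B5, B3–B6, B4–B7, B3–B8
Each bag holds 3 vertices, so the decomposition has width 2, which upper-bounds the treewidth. For the lower bound, the 3 vertices {5, 7, 8} are pairwise adjacent, and any tree decomposition puts a clique entirely inside one bag — forcing width ≥ 2. Combining the bounds, tw(G) = 2.

2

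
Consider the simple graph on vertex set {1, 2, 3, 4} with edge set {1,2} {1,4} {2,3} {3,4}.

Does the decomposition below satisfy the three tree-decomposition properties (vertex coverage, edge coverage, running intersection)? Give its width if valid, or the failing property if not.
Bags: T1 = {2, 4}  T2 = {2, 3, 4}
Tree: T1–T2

No — vertex 1 appears in no bag.

A tree decomposition must satisfy three properties: every vertex lies in some bag; for every edge, both endpoints lie together in some bag; and for every vertex, the bags containing it form a connected subtree. Here vertex 1 appears in no bag, so the decomposition is invalid.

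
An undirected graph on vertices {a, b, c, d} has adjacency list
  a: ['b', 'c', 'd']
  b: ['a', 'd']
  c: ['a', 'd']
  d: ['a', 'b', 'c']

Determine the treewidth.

A width-2 tree decomposition is:
Bags: B1 = {a, c, d}  B2 = {a, b, d}
Tree: B1–B2
Every bag has size at most 3, so the width is 3 − 1 = 2 and tw(G) ≤ 2. On the other hand G contains the 3-clique {a, c, d}. A clique must lie in a single bag of any decomposition, so no decomposition can have width below 2. Combining the bounds, tw(G) = 2.

2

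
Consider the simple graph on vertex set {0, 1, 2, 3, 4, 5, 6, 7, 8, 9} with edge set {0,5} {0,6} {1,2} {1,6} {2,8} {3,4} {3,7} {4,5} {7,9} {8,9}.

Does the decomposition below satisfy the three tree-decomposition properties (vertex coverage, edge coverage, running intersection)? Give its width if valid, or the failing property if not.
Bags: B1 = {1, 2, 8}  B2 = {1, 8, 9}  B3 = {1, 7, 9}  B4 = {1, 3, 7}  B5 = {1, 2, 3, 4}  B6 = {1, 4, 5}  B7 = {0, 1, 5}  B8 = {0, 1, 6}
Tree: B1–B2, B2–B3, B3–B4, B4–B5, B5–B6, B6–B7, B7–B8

No — bags containing vertex 2 are not connected in the tree.

A tree decomposition must satisfy three properties: every vertex lies in some bag; for every edge, both endpoints lie together in some bag; and for every vertex, the bags containing it form a connected subtree. Here bags containing vertex 2 are not connected in the tree, so the decomposition is invalid.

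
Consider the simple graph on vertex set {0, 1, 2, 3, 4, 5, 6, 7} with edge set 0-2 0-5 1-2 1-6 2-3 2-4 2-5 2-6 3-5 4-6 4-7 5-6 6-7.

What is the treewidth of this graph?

A width-2 tree decomposition is:
Bags: B1 = {4, 6, 7}  B2 = {2, 4, 6}  B3 = {2, 5, 6}  B4 = {0, 2, 5}  B5 = {2, 3, 5}  B6 = {1, 2, 6}
Tree: B1–B2, B2–B3, B3–B4, B4–B5, B2–B6
The largest bag has 3 vertices, giving width 2; this decomposition certifies tw(G) ≤ 2. Conversely, {1, 2, 6} is a clique of size 3, and the vertices of any clique must share a bag in every tree decomposition; so some bag has ≥ 3 vertices and tw(G) ≥ 2. The upper and lower bounds meet at 2, so that is the treewidth.

2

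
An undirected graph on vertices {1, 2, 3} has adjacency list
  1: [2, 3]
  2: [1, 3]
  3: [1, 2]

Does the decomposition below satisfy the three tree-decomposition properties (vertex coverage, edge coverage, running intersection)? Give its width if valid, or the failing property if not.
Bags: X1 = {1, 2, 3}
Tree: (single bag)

Every vertex of G appears in some bag (union = {1, 2, 3}); every edge is covered by a bag; and for each vertex v the set of bags containing v is connected in the bag tree. The decomposition is therefore valid. The largest bag has 3 vertices, so the width is 2.

Yes; width 2.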